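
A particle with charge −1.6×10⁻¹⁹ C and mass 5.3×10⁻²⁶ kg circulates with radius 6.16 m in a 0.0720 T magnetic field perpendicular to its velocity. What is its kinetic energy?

KE ≈ 2.97×10⁵ eV

v = |q|Br/m, then KE = ½mv² = (qBr)²/(2m).
v = (1.6×10⁻¹⁹)(0.0720)(6.16)/5.3×10⁻²⁶ ≈ 1.339×10⁶ m/s.
KE = ½(5.3×10⁻²⁶)(1.339×10⁶)² ≈ 4.75×10⁻¹⁴ J = 2.97×10⁵ eV.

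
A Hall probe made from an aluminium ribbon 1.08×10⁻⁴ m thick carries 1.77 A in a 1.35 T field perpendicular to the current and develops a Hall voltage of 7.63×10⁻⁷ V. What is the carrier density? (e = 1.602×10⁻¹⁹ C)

From V_H = IB/(n e t), n = IB/(V_H e t).
n = (1.77)(1.35)/((7.63×10⁻⁷)(1.602×10⁻¹⁹)(1.08×10⁻⁴)) ≈ 1.81×10²⁹ m⁻³.

n ≈ 1.81×10²⁹ m⁻³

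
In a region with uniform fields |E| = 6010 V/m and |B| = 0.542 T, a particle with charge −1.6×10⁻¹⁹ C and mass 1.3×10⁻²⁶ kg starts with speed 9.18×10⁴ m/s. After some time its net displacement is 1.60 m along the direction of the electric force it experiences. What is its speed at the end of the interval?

B does no work; ΔKE = |q|E d.
½mv_f² = ½mv₀² + |q|Ed = ½(1.3×10⁻²⁶)(9.18×10⁴)² + (1.6×10⁻¹⁹)(6010)(1.60) ≈ 5.478×10⁻¹⁷ J + 1.539×10⁻¹⁵ J ≈ 1.593×10⁻¹⁵ J.
v_f = √(2·1.593×10⁻¹⁵/1.3×10⁻²⁶) ≈ 4.95×10⁵ m/s.

v_f ≈ 4.95×10⁵ m/s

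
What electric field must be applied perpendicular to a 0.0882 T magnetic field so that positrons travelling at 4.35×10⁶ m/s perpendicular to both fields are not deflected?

For straight-line motion qE = qvB, so E = vB.
E = 4.35×10⁶ × 0.0882 = 3.84×10⁵ V/m.

E = 3.84×10⁵ V/m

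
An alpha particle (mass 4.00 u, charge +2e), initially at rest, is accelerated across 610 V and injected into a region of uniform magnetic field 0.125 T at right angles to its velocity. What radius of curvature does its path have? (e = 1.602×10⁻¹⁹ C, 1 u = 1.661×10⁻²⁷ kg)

Acceleration: |q|V = ½mv² ⇒ v = √(2|q|V/m) = √(2·3.204×10⁻¹⁹·610/6.644×10⁻²⁷) ≈ 2.426×10⁵ m/s.
In the field: r = mv/(|q|B) = (6.644×10⁻²⁷)(2.426×10⁵)/((3.204×10⁻¹⁹)(0.125)) ≈ 0.0402 m.

r ≈ 0.0402 m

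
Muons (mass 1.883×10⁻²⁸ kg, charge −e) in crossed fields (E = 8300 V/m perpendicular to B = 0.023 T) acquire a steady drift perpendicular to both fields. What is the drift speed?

v_d ≈ 3.6×10⁵ m/s

In crossed fields the guiding centre drifts at v_d = |E×B|/B² = E/B, independent of charge and mass.
v_d = 8300/0.023 = 3.6×10⁵ m/s.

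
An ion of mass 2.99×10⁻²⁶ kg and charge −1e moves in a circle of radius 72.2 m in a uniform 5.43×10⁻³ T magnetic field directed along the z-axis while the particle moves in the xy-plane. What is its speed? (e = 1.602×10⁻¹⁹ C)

From |q|vB = mv²/r, v = |q|Br/m.
v = (1.602×10⁻¹⁹)(5.43×10⁻³)(72.2)/2.99×10⁻²⁶ ≈ 2.10×10⁶ m/s.

v ≈ 2.10×10⁶ m/s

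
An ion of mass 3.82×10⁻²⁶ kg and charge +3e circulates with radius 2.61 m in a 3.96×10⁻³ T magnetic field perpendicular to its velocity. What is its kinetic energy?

KE ≈ 3.23×10⁻¹⁶ J

v = |q|Br/m, then KE = ½mv² = (qBr)²/(2m).
v = (4.806×10⁻¹⁹)(3.96×10⁻³)(2.61)/3.82×10⁻²⁶ ≈ 1.300×10⁵ m/s.
KE = ½(3.82×10⁻²⁶)(1.300×10⁵)² ≈ 3.23×10⁻¹⁶ J.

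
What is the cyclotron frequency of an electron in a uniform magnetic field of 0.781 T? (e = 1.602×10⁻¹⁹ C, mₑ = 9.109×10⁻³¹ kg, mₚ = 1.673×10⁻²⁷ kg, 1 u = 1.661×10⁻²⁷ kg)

f ≈ 2.19×10¹⁰ Hz

f = |q|B/(2πm).
f = (1.602×10⁻¹⁹)(0.781)/(2π·9.109×10⁻³¹) ≈ 2.19×10¹⁰ Hz.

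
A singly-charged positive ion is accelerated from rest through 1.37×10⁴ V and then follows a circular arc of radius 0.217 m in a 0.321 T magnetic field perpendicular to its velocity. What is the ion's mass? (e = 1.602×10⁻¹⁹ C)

Combine |q|V = ½mv² and r = mv/(|q|B): eliminate v to get m = qB²r²/(2V).
m = (1.602×10⁻¹⁹)(0.321)²(0.217)²/(2·1.37×10⁴) ≈ 2.84×10⁻²⁶ kg.

m ≈ 2.84×10⁻²⁶ kg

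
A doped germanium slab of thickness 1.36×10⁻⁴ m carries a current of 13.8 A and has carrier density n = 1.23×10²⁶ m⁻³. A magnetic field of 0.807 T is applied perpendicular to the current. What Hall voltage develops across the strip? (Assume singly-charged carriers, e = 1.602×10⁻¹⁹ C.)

V_H ≈ 4.16×10⁻³ V

V_H = IB/(n e t).
V_H = (13.8)(0.807)/((1.23×10²⁶)(1.602×10⁻¹⁹)(1.36×10⁻⁴)) ≈ 4.16×10⁻³ V.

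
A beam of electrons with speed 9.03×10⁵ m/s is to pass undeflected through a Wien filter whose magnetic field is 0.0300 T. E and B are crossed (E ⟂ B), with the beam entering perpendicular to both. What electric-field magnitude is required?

E = 2.71×10⁴ V/m

For straight-line motion qE = qvB, so E = vB.
E = 9.03×10⁵ × 0.0300 = 2.71×10⁴ V/m.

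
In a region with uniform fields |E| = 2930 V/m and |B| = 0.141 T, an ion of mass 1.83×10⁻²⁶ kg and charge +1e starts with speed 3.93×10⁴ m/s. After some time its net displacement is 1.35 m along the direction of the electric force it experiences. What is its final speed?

v_f ≈ 2.66×10⁵ m/s

B does no work; ΔKE = |q|E d.
½mv_f² = ½mv₀² + |q|Ed = ½(1.83×10⁻²⁶)(3.93×10⁴)² + (1.602×10⁻¹⁹)(2930)(1.35) ≈ 1.413×10⁻¹⁷ J + 6.337×10⁻¹⁶ J ≈ 6.478×10⁻¹⁶ J.
v_f = √(2·6.478×10⁻¹⁶/1.83×10⁻²⁶) ≈ 2.66×10⁵ m/s.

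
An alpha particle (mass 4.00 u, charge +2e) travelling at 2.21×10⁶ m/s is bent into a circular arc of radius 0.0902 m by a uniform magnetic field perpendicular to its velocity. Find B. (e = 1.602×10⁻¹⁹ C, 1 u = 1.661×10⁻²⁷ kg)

From |q|vB = mv²/r, B = mv/(|q|r).
B = (6.644×10⁻²⁷)(2.21×10⁶)/((3.204×10⁻¹⁹)(0.0902)) ≈ 0.508 T.

B ≈ 0.508 T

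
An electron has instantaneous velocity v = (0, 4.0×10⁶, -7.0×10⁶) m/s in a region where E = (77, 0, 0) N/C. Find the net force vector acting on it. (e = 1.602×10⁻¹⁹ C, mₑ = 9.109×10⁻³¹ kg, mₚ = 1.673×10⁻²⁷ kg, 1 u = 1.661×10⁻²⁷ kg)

F ≈ (-1.23×10⁻¹⁷, 0, 0) N

Only an electric field acts, so F = qE = (−1.602×10⁻¹⁹ C)·(77.0, 0, 0) = (-1.23×10⁻¹⁷, 0, 0) N.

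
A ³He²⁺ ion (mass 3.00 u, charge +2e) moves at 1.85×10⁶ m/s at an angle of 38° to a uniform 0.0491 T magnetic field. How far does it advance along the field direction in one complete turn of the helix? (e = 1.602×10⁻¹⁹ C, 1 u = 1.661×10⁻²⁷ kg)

p ≈ 2.90 m

v∥ = v cosθ = 1.85×10⁶·cos38° ≈ 1.458×10⁶ m/s.
T = 2πm/(|q|B) = 2π(4.983×10⁻²⁷)/((3.204×10⁻¹⁹)(0.0491)) ≈ 1.990×10⁻⁶ s.
pitch = v∥ T = (1.458×10⁶)(1.990×10⁻⁶) ≈ 2.90 m.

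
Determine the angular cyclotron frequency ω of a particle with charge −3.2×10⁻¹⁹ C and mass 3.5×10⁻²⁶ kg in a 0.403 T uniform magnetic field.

ω ≈ 3.68×10⁶ rad/s

ω = |q|B/m.
ω = (3.2×10⁻¹⁹)(0.403)/3.5×10⁻²⁶ ≈ 3.68×10⁶ rad/s.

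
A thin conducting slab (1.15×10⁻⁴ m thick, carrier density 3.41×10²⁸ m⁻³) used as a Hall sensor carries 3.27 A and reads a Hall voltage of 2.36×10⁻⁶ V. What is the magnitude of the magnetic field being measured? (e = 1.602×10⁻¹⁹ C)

B ≈ 0.453 T

From V_H = IB/(n e t), B = V_H n e t / I.
B = (2.36×10⁻⁶)(3.41×10²⁸)(1.602×10⁻¹⁹)(1.15×10⁻⁴)/3.27 ≈ 0.453 T.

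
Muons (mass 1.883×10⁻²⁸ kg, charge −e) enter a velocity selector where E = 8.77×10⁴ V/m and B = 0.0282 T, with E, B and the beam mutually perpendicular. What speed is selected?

v = 3.11×10⁶ m/s

Zero net Lorentz force requires |qE| = |q v×B|, i.e. E = vB.
v = E/B = 8.77×10⁴/0.0282 = 3.11×10⁶ m/s.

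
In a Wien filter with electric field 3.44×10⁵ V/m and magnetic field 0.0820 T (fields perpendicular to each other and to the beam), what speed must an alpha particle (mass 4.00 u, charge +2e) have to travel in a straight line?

v = 4.20×10⁶ m/s

For undeflected motion the electric and magnetic forces balance: qE = qvB.
v = E/B = 3.44×10⁵/0.0820 = 4.20×10⁶ m/s.
The result is independent of the particle's charge and mass.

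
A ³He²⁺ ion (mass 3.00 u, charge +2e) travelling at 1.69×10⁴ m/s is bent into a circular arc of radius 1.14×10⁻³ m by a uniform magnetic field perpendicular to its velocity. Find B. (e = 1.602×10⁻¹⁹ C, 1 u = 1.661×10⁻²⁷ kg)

From |q|vB = mv²/r, B = mv/(|q|r).
B = (4.983×10⁻²⁷)(1.69×10⁴)/((3.204×10⁻¹⁹)(1.14×10⁻³)) ≈ 0.231 T.

B ≈ 0.231 T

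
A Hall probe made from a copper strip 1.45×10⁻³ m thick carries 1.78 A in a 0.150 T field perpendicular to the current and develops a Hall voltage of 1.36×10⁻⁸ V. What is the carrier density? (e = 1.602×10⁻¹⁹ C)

n ≈ 8.45×10²⁸ m⁻³

From V_H = IB/(n e t), n = IB/(V_H e t).
n = (1.78)(0.150)/((1.36×10⁻⁸)(1.602×10⁻¹⁹)(1.45×10⁻³)) ≈ 8.45×10²⁸ m⁻³.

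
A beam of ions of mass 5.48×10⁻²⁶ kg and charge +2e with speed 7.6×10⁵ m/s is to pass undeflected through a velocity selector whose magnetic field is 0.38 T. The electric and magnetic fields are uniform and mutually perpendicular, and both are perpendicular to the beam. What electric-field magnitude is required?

E = 2.9×10⁵ V/m

For straight-line motion qE = qvB, so E = vB.
E = 7.6×10⁵ × 0.38 = 2.9×10⁵ V/m.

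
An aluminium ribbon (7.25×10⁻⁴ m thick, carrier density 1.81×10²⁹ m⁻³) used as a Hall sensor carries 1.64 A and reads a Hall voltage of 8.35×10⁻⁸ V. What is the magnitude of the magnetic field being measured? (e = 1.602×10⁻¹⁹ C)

From V_H = IB/(n e t), B = V_H n e t / I.
B = (8.35×10⁻⁸)(1.81×10²⁹)(1.602×10⁻¹⁹)(7.25×10⁻⁴)/1.64 ≈ 1.07 T.

B ≈ 1.07 T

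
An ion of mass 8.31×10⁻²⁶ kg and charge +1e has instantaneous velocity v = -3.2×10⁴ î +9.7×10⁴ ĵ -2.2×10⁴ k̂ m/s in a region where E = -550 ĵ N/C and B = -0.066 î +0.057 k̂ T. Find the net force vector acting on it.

v×B = (5530, 3280, 6400) N/C.
E + v×B = (5530, 2730, 6400) N/C.
F = q(E + v×B) = (1.602×10⁻¹⁹ C)·(5530, 2730, 6400) = (8.86×10⁻¹⁶, 4.37×10⁻¹⁶, 1.03×10⁻¹⁵) N.

F ≈ (8.86×10⁻¹⁶, 4.37×10⁻¹⁶, 1.03×10⁻¹⁵) N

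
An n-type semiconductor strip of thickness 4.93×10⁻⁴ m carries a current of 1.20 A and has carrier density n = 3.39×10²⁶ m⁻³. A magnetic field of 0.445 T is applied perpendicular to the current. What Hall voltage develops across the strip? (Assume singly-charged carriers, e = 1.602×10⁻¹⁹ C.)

V_H ≈ 1.99×10⁻⁵ V

V_H = IB/(n e t).
V_H = (1.20)(0.445)/((3.39×10²⁶)(1.602×10⁻¹⁹)(4.93×10⁻⁴)) ≈ 1.99×10⁻⁵ V.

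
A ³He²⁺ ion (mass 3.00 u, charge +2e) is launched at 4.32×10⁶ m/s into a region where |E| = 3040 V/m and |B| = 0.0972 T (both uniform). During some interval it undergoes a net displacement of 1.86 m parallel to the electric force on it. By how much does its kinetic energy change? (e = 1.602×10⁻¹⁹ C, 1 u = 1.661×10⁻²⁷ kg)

ΔKE ≈ 1.81×10⁻¹⁵ J

The magnetic force is always ⟂ v and does no work; only the electric force changes KE.
ΔKE = F_E · d = |q|E d = (3.204×10⁻¹⁹)(3040)(1.86) ≈ 1.81×10⁻¹⁵ J.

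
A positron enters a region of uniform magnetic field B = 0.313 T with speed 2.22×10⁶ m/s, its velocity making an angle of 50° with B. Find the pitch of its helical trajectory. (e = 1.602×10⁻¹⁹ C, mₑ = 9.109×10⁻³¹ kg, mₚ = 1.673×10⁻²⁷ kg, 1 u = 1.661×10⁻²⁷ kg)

v∥ = v cosθ = 2.22×10⁶·cos50° ≈ 1.427×10⁶ m/s.
T = 2πm/(|q|B) = 2π(9.109×10⁻³¹)/((1.602×10⁻¹⁹)(0.313)) ≈ 1.141×10⁻¹⁰ s.
pitch = v∥ T = (1.427×10⁶)(1.141×10⁻¹⁰) ≈ 1.63×10⁻⁴ m.

p ≈ 1.63×10⁻⁴ m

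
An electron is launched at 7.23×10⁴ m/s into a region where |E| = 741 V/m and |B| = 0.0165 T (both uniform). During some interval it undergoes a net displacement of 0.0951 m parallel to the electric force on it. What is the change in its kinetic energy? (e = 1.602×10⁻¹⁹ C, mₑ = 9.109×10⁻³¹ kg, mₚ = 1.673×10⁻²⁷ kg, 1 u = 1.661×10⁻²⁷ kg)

The magnetic force is always ⟂ v and does no work; only the electric force changes KE.
ΔKE = F_E · d = |q|E d = (1.602×10⁻¹⁹)(741)(0.0951) ≈ 1.13×10⁻¹⁷ J.

ΔKE ≈ 1.13×10⁻¹⁷ J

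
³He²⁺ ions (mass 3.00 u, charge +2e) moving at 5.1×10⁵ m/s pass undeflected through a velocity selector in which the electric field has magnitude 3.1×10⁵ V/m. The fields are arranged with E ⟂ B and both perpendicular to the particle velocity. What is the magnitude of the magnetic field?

Balance of forces in the selector: qE = qvB ⇒ B = E/v.
B = 3.1×10⁵/5.1×10⁵ = 0.61 T.

B = 0.61 T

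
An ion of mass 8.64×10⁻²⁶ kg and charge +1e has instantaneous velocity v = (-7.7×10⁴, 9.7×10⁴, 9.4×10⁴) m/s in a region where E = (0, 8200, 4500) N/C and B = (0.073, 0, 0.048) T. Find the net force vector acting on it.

v×B = (4660, 1.06×10⁴, -7080) N/C.
E + v×B = (4660, 1.88×10⁴, -2580) N/C.
F = q(E + v×B) = (1.602×10⁻¹⁹ C)·(4660, 1.88×10⁴, -2580) = (7.46×10⁻¹⁶, 3.01×10⁻¹⁵, -4.13×10⁻¹⁶) N.

F ≈ (7.46×10⁻¹⁶, 3.01×10⁻¹⁵, -4.13×10⁻¹⁶) N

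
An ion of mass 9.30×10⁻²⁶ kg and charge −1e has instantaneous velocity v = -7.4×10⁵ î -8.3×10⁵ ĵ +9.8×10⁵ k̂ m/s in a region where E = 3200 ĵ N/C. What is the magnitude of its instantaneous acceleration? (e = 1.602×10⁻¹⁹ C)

Only an electric field acts, so F = qE = (−1.602×10⁻¹⁹ C)·(0, 3200, 0) = (0, -5.13×10⁻¹⁶, 0) N.
|a| = |F|/m = 5.126×10⁻¹⁶/9.30×10⁻²⁶ ≈ 5.51×10⁹ m/s².

|a| ≈ 5.51×10⁹ m/s²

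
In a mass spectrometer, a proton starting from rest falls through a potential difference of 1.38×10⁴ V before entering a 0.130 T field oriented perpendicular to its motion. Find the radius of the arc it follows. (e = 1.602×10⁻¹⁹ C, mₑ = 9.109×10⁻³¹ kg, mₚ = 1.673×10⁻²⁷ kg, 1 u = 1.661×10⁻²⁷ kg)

Acceleration: |q|V = ½mv² ⇒ v = √(2|q|V/m) = √(2·1.602×10⁻¹⁹·1.38×10⁴/1.673×10⁻²⁷) ≈ 1.626×10⁶ m/s.
In the field: r = mv/(|q|B) = (1.673×10⁻²⁷)(1.626×10⁶)/((1.602×10⁻¹⁹)(0.130)) ≈ 0.131 m.

r ≈ 0.131 m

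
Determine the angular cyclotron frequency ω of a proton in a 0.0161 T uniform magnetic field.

ω = |q|B/m.
ω = (1.602×10⁻¹⁹)(0.0161)/1.673×10⁻²⁷ ≈ 1.54×10⁶ rad/s.

ω ≈ 1.54×10⁶ rad/s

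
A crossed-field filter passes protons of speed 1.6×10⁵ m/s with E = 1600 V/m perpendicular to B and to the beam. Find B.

Balance of forces in the selector: qE = qvB ⇒ B = E/v.
B = 1600/1.6×10⁵ = 0.010 T.

B = 0.010 T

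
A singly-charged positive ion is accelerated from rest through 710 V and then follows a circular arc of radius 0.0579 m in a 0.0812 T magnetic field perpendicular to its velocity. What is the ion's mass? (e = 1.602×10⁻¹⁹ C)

m ≈ 2.49×10⁻²⁷ kg

Combine |q|V = ½mv² and r = mv/(|q|B): eliminate v to get m = qB²r²/(2V).
m = (1.602×10⁻¹⁹)(0.0812)²(0.0579)²/(2·710) ≈ 2.49×10⁻²⁷ kg.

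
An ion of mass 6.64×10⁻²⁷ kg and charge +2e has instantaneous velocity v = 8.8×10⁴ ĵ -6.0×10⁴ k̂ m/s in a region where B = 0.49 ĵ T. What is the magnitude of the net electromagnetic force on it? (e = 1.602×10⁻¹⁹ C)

|F| ≈ 9.42×10⁻¹⁵ N

v×B = (2.94×10⁴, 0, 0) N/C.
F = q v×B = (3.204×10⁻¹⁹ C)·(2.94×10⁴, 0, 0) = (9.42×10⁻¹⁵, 0, 0) N.
|F| = 9.42×10⁻¹⁵ N.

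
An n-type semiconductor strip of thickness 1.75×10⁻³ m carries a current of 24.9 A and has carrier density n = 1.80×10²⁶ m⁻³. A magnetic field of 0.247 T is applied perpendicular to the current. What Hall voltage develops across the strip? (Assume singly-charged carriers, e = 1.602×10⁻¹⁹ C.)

V_H ≈ 1.22×10⁻⁴ V

V_H = IB/(n e t).
V_H = (24.9)(0.247)/((1.80×10²⁶)(1.602×10⁻¹⁹)(1.75×10⁻³)) ≈ 1.22×10⁻⁴ V.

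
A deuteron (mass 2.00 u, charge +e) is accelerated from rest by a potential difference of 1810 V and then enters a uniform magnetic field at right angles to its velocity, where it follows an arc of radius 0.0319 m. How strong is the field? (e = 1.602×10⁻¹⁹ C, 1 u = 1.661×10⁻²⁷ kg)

B ≈ 0.272 T

v = √(2|q|V/m) = √(2·1.602×10⁻¹⁹·1810/3.322×10⁻²⁷) ≈ 4.178×10⁵ m/s.
B = mv/(|q|r) = (3.322×10⁻²⁷)(4.178×10⁵)/((1.602×10⁻¹⁹)(0.0319)) ≈ 0.272 T.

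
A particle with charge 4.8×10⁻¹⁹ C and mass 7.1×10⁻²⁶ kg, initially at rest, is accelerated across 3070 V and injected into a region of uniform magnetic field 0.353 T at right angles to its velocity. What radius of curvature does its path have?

r ≈ 0.0854 m

Acceleration: |q|V = ½mv² ⇒ v = √(2|q|V/m) = √(2·4.8×10⁻¹⁹·3070/7.1×10⁻²⁶) ≈ 2.037×10⁵ m/s.
In the field: r = mv/(|q|B) = (7.1×10⁻²⁶)(2.037×10⁵)/((4.8×10⁻¹⁹)(0.353)) ≈ 0.0854 m.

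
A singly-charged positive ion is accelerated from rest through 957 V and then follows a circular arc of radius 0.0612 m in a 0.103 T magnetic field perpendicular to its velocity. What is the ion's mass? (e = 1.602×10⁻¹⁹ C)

m ≈ 3.33×10⁻²⁷ kg

Combine |q|V = ½mv² and r = mv/(|q|B): eliminate v to get m = qB²r²/(2V).
m = (1.602×10⁻¹⁹)(0.103)²(0.0612)²/(2·957) ≈ 3.33×10⁻²⁷ kg.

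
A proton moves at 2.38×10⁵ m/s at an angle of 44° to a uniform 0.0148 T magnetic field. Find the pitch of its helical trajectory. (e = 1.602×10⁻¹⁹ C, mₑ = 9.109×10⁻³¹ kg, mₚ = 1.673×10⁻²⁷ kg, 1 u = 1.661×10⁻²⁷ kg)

p ≈ 0.759 m

v∥ = v cosθ = 2.38×10⁵·cos44° ≈ 1.712×10⁵ m/s.
T = 2πm/(|q|B) = 2π(1.673×10⁻²⁷)/((1.602×10⁻¹⁹)(0.0148)) ≈ 4.434×10⁻⁶ s.
pitch = v∥ T = (1.712×10⁵)(4.434×10⁻⁶) ≈ 0.759 m.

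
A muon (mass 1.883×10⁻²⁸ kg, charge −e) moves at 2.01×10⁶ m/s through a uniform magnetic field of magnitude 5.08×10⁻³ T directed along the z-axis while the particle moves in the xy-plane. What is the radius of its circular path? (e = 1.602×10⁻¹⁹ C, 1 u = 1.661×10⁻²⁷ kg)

r ≈ 0.465 m

The magnetic force provides the centripetal force: |q|vB = mv²/r.
r = mv/(|q|B) = (1.883×10⁻²⁸)(2.01×10⁶)/((1.602×10⁻¹⁹)(5.08×10⁻³)) ≈ 0.465 m.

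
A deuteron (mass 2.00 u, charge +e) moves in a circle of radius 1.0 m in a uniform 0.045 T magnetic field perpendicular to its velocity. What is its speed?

v ≈ 2.2×10⁶ m/s

From |q|vB = mv²/r, v = |q|Br/m.
v = (1.602×10⁻¹⁹)(0.045)(1.0)/3.322×10⁻²⁷ ≈ 2.2×10⁶ m/s.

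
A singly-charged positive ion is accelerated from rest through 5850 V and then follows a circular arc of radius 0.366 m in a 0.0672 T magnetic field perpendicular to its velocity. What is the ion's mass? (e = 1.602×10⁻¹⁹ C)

Combine |q|V = ½mv² and r = mv/(|q|B): eliminate v to get m = qB²r²/(2V).
m = (1.602×10⁻¹⁹)(0.0672)²(0.366)²/(2·5850) ≈ 8.28×10⁻²⁷ kg.

m ≈ 8.28×10⁻²⁷ kg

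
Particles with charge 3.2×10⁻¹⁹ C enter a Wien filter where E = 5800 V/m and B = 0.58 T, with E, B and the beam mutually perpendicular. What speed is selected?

For undeflected motion the electric and magnetic forces balance: qE = qvB.
v = E/B = 5800/0.58 = 1.0×10⁴ m/s.
The result is independent of the particle's charge and mass.

v = 1.0×10⁴ m/s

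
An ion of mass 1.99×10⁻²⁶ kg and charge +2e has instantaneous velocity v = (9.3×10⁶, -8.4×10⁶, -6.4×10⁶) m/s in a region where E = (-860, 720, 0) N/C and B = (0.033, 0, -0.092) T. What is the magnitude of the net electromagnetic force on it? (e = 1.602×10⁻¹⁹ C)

v×B = (7.73×10⁵, 6.44×10⁵, 2.77×10⁵) N/C.
E + v×B = (7.72×10⁵, 6.45×10⁵, 2.77×10⁵) N/C.
F = q(E + v×B) = (3.204×10⁻¹⁹ C)·(7.72×10⁵, 6.45×10⁵, 2.77×10⁵) = (2.47×10⁻¹³, 2.07×10⁻¹³, 8.88×10⁻¹⁴) N.
|F| = 3.34×10⁻¹³ N.

|F| ≈ 3.34×10⁻¹³ N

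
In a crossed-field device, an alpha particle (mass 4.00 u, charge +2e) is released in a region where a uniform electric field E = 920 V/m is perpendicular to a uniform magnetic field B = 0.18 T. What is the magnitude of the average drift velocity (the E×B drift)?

v_d ≈ 5100 m/s

In crossed fields the guiding centre drifts at v_d = |E×B|/B² = E/B, independent of charge and mass.
v_d = 920/0.18 = 5100 m/s.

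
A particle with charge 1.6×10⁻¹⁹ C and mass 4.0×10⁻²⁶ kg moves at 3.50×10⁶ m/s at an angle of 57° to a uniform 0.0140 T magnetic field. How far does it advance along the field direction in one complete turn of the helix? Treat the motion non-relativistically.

v∥ = v cosθ = 3.50×10⁶·cos57° ≈ 1.906×10⁶ m/s.
T = 2πm/(|q|B) = 2π(4.0×10⁻²⁶)/((1.6×10⁻¹⁹)(0.0140)) ≈ 1.122×10⁻⁴ s.
pitch = v∥ T = (1.906×10⁶)(1.122×10⁻⁴) ≈ 214 m.

p ≈ 214 m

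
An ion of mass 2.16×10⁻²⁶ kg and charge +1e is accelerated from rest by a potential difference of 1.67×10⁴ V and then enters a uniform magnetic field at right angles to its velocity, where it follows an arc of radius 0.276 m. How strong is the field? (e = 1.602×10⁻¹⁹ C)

v = √(2|q|V/m) = √(2·1.602×10⁻¹⁹·1.67×10⁴/2.16×10⁻²⁶) ≈ 4.977×10⁵ m/s.
B = mv/(|q|r) = (2.16×10⁻²⁶)(4.977×10⁵)/((1.602×10⁻¹⁹)(0.276)) ≈ 0.243 T.

B ≈ 0.243 T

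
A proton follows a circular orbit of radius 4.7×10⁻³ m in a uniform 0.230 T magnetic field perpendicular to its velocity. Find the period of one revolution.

The cyclotron period depends only on m, q, B: T = 2πm/(|q|B).
T = 2π(1.673×10⁻²⁷)/((1.602×10⁻¹⁹)(0.230)) ≈ 2.85×10⁻⁷ s.

T ≈ 2.85×10⁻⁷ s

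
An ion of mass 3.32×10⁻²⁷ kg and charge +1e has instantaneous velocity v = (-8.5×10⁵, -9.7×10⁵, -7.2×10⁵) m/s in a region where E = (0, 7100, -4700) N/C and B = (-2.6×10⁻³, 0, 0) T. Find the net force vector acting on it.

F ≈ (0, 1.44×10⁻¹⁵, -1.16×10⁻¹⁵) N

v×B = (0, 1870, -2520) N/C.
E + v×B = (0, 8970, -7220) N/C.
F = q(E + v×B) = (1.602×10⁻¹⁹ C)·(0, 8970, -7220) = (0, 1.44×10⁻¹⁵, -1.16×10⁻¹⁵) N.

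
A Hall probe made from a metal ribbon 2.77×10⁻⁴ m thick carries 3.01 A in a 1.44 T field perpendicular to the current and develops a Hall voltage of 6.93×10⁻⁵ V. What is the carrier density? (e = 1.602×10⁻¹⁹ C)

n ≈ 1.41×10²⁷ m⁻³

From V_H = IB/(n e t), n = IB/(V_H e t).
n = (3.01)(1.44)/((6.93×10⁻⁵)(1.602×10⁻¹⁹)(2.77×10⁻⁴)) ≈ 1.41×10²⁷ m⁻³.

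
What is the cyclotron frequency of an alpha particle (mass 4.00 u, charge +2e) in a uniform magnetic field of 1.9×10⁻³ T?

f ≈ 1.5×10⁴ Hz

f = |q|B/(2πm).
f = (3.204×10⁻¹⁹)(1.9×10⁻³)/(2π·6.644×10⁻²⁷) ≈ 1.5×10⁴ Hz.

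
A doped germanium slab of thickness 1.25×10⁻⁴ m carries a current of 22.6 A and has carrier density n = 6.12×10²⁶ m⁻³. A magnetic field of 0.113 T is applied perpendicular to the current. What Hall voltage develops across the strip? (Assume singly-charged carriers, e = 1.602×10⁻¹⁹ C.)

V_H = IB/(n e t).
V_H = (22.6)(0.113)/((6.12×10²⁶)(1.602×10⁻¹⁹)(1.25×10⁻⁴)) ≈ 2.08×10⁻⁴ V.

V_H ≈ 2.08×10⁻⁴ V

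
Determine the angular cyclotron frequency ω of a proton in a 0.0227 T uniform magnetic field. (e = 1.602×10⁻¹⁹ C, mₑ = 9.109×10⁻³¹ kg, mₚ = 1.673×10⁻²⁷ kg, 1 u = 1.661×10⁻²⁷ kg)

ω = |q|B/m.
ω = (1.602×10⁻¹⁹)(0.0227)/1.673×10⁻²⁷ ≈ 2.17×10⁶ rad/s.

ω ≈ 2.17×10⁶ rad/s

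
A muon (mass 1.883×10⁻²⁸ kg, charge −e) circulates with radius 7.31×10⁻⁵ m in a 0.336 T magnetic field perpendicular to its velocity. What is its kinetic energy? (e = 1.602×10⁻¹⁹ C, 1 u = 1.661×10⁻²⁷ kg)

v = |q|Br/m, then KE = ½mv² = (qBr)²/(2m).
v = (1.602×10⁻¹⁹)(0.336)(7.31×10⁻⁵)/1.883×10⁻²⁸ ≈ 2.090×10⁴ m/s.
KE = ½(1.883×10⁻²⁸)(2.090×10⁴)² ≈ 4.11×10⁻²⁰ J = 0.257 eV.

KE ≈ 0.257 eV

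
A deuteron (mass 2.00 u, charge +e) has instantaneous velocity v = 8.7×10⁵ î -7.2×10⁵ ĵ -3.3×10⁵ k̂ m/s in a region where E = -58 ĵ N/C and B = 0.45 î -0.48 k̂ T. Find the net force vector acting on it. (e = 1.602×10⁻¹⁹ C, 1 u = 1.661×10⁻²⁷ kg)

v×B = (3.46×10⁵, 2.69×10⁵, 3.24×10⁵) N/C.
E + v×B = (3.46×10⁵, 2.69×10⁵, 3.24×10⁵) N/C.
F = q(E + v×B) = (1.602×10⁻¹⁹ C)·(3.46×10⁵, 2.69×10⁵, 3.24×10⁵) = (5.54×10⁻¹⁴, 4.31×10⁻¹⁴, 5.19×10⁻¹⁴) N.

F ≈ (5.54×10⁻¹⁴, 4.31×10⁻¹⁴, 5.19×10⁻¹⁴) N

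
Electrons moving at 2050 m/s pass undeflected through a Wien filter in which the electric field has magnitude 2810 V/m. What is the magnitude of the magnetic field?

B = 1.37 T

Balance of forces in the selector: qE = qvB ⇒ B = E/v.
B = 2810/2050 = 1.37 T.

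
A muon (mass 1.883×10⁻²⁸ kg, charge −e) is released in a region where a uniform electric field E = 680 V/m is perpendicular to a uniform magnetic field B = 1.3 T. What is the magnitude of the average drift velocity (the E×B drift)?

v_d ≈ 520 m/s

The E×B drift speed is v_d = E/B.
v_d = 680/1.3 = 520 m/s.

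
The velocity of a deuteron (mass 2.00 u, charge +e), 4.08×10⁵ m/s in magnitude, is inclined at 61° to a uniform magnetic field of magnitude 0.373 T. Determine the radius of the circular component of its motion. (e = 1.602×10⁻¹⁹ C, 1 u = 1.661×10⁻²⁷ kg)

r ≈ 0.0198 m

v⊥ = v sinθ = 4.08×10⁵·sin61° ≈ 3.568×10⁵ m/s.
r = m v⊥/(|q|B) = (3.322×10⁻²⁷)(3.568×10⁵)/((1.602×10⁻¹⁹)(0.373)) ≈ 0.0198 m.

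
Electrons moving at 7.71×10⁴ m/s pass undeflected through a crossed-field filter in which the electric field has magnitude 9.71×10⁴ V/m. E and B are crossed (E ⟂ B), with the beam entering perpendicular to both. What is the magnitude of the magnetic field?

Balance of forces in the selector: qE = qvB ⇒ B = E/v.
B = 9.71×10⁴/7.71×10⁴ = 1.26 T.

B = 1.26 T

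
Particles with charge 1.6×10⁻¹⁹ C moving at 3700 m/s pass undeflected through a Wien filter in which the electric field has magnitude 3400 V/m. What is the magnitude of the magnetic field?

B = 0.92 T

Balance of forces in the selector: qE = qvB ⇒ B = E/v.
B = 3400/3700 = 0.92 T.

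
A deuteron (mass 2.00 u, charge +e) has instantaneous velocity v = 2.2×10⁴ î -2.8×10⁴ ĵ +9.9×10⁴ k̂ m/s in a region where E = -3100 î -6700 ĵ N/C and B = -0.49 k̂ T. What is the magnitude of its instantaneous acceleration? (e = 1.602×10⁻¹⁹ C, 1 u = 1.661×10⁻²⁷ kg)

v×B = (1.37×10⁴, 1.08×10⁴, 0) N/C.
E + v×B = (1.06×10⁴, 4080, 0) N/C.
F = q(E + v×B) = (1.602×10⁻¹⁹ C)·(1.06×10⁴, 4080, 0) = (1.70×10⁻¹⁵, 6.54×10⁻¹⁶, 0) N.
|a| = |F|/m = 1.823×10⁻¹⁵/3.322×10⁻²⁷ ≈ 5.49×10¹¹ m/s².

|a| ≈ 5.49×10¹¹ m/s²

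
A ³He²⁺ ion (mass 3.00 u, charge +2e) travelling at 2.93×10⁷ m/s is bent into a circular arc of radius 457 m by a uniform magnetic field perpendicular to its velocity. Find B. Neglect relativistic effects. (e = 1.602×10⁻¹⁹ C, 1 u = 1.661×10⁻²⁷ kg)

From |q|vB = mv²/r, B = mv/(|q|r).
B = (4.983×10⁻²⁷)(2.93×10⁷)/((3.204×10⁻¹⁹)(457)) ≈ 9.97×10⁻⁴ T.

B ≈ 9.97×10⁻⁴ T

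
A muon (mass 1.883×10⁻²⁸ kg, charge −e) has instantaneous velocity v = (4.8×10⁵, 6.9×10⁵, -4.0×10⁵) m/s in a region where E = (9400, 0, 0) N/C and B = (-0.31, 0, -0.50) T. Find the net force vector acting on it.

F ≈ (5.38×10⁻¹⁴, -5.83×10⁻¹⁴, -3.43×10⁻¹⁴) N

v×B = (-3.45×10⁵, 3.64×10⁵, 2.14×10⁵) N/C.
E + v×B = (-3.36×10⁵, 3.64×10⁵, 2.14×10⁵) N/C.
F = q(E + v×B) = (−1.602×10⁻¹⁹ C)·(-3.36×10⁵, 3.64×10⁵, 2.14×10⁵) = (5.38×10⁻¹⁴, -5.83×10⁻¹⁴, -3.43×10⁻¹⁴) N.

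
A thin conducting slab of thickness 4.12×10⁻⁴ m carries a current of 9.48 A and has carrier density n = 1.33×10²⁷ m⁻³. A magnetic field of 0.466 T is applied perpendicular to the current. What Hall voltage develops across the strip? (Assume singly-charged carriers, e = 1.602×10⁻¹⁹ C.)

V_H = IB/(n e t).
V_H = (9.48)(0.466)/((1.33×10²⁷)(1.602×10⁻¹⁹)(4.12×10⁻⁴)) ≈ 5.03×10⁻⁵ V.

V_H ≈ 5.03×10⁻⁵ V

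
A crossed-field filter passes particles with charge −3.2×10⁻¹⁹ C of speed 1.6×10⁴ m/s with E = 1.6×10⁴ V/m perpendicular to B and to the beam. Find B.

Balance of forces in the selector: qE = qvB ⇒ B = E/v.
B = 1.6×10⁴/1.6×10⁴ = 1.0 T.

B = 1.0 T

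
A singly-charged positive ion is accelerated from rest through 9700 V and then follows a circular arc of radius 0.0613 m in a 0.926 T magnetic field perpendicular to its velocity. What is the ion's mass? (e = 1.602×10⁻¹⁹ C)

Combine |q|V = ½mv² and r = mv/(|q|B): eliminate v to get m = qB²r²/(2V).
m = (1.602×10⁻¹⁹)(0.926)²(0.0613)²/(2·9700) ≈ 2.66×10⁻²⁶ kg.

m ≈ 2.66×10⁻²⁶ kg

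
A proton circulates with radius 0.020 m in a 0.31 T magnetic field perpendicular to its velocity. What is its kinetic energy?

KE ≈ 2.9×10⁻¹⁶ J

v = |q|Br/m, then KE = ½mv² = (qBr)²/(2m).
v = (1.602×10⁻¹⁹)(0.31)(0.020)/1.673×10⁻²⁷ ≈ 5.937×10⁵ m/s.
KE = ½(1.673×10⁻²⁷)(5.937×10⁵)² ≈ 2.9×10⁻¹⁶ J.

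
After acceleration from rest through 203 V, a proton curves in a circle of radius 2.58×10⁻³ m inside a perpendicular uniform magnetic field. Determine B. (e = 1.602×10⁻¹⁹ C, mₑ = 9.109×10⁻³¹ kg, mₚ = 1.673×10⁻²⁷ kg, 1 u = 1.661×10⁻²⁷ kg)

B ≈ 0.798 T

v = √(2|q|V/m) = √(2·1.602×10⁻¹⁹·203/1.673×10⁻²⁷) ≈ 1.972×10⁵ m/s.
B = mv/(|q|r) = (1.673×10⁻²⁷)(1.972×10⁵)/((1.602×10⁻¹⁹)(2.58×10⁻³)) ≈ 0.798 T.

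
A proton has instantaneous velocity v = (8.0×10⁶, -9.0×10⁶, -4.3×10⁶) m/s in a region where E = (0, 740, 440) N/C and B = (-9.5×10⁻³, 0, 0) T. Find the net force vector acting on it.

F ≈ (0, 6.66×10⁻¹⁵, -1.36×10⁻¹⁴) N

v×B = (0, 4.08×10⁴, -8.55×10⁴) N/C.
E + v×B = (0, 4.16×10⁴, -8.51×10⁴) N/C.
F = q(E + v×B) = (1.602×10⁻¹⁹ C)·(0, 4.16×10⁴, -8.51×10⁴) = (0, 6.66×10⁻¹⁵, -1.36×10⁻¹⁴) N.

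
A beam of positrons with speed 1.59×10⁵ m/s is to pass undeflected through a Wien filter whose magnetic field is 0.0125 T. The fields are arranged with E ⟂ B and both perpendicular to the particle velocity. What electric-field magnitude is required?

E = 1990 V/m

For straight-line motion qE = qvB, so E = vB.
E = 1.59×10⁵ × 0.0125 = 1990 V/m.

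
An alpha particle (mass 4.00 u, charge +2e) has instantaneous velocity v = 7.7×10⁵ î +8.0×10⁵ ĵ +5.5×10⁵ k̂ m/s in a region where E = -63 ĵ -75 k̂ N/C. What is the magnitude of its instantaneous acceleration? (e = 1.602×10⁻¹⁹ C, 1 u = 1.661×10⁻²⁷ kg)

|a| ≈ 4.72×10⁹ m/s²

Only an electric field acts, so F = qE = (3.204×10⁻¹⁹ C)·(0, -63.0, -75.0) = (0, -2.02×10⁻¹⁷, -2.40×10⁻¹⁷) N.
|a| = |F|/m = 3.138×10⁻¹⁷/6.644×10⁻²⁷ ≈ 4.72×10⁹ m/s².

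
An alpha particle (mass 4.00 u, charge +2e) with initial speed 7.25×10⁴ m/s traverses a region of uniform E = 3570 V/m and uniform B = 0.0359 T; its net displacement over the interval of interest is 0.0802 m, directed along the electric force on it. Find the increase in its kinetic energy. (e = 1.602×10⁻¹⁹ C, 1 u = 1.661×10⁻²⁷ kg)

ΔKE ≈ 9.17×10⁻¹⁷ J

The magnetic force is always ⟂ v and does no work; only the electric force changes KE.
ΔKE = F_E · d = |q|E d = (3.204×10⁻¹⁹)(3570)(0.0802) ≈ 9.17×10⁻¹⁷ J.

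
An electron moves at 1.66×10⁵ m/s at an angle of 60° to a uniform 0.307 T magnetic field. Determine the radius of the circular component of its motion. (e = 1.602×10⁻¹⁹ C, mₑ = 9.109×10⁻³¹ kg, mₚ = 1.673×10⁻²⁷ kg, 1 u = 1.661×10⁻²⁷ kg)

v⊥ = v sinθ = 1.66×10⁵·sin60° ≈ 1.438×10⁵ m/s.
r = m v⊥/(|q|B) = (9.109×10⁻³¹)(1.438×10⁵)/((1.602×10⁻¹⁹)(0.307)) ≈ 2.66×10⁻⁶ m.

r ≈ 2.66×10⁻⁶ m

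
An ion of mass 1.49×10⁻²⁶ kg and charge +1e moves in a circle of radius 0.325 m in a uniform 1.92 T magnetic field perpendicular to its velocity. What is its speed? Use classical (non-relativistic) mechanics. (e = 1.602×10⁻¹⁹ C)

v ≈ 6.71×10⁶ m/s

From |q|vB = mv²/r, v = |q|Br/m.
v = (1.602×10⁻¹⁹)(1.92)(0.325)/1.49×10⁻²⁶ ≈ 6.71×10⁶ m/s.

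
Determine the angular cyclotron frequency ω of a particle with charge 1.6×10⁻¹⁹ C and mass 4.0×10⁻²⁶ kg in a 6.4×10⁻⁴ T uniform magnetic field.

ω = |q|B/m.
ω = (1.6×10⁻¹⁹)(6.4×10⁻⁴)/4.0×10⁻²⁶ ≈ 2600 rad/s.

ω ≈ 2600 rad/s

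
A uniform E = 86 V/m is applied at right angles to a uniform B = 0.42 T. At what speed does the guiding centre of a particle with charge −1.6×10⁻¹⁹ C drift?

The steady drift has the magnetic force balancing the electric force, so v_d = E/B.
v_d = 86/0.42 = 200 m/s.

v_d ≈ 200 m/s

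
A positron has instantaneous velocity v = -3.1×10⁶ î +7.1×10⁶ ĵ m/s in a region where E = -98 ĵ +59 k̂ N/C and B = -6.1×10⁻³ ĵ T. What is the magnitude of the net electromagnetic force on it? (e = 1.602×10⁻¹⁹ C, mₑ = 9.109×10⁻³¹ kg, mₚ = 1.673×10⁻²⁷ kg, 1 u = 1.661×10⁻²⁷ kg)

|F| ≈ 3.04×10⁻¹⁵ N

v×B = (0, 0, 1.89×10⁴) N/C.
E + v×B = (0, -98.0, 1.90×10⁴) N/C.
F = q(E + v×B) = (1.602×10⁻¹⁹ C)·(0, -98.0, 1.90×10⁴) = (0, -1.57×10⁻¹⁷, 3.04×10⁻¹⁵) N.
|F| = 3.04×10⁻¹⁵ N.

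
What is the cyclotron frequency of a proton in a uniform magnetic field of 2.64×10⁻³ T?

f = |q|B/(2πm).
f = (1.602×10⁻¹⁹)(2.64×10⁻³)/(2π·1.673×10⁻²⁷) ≈ 4.02×10⁴ Hz.

f ≈ 4.02×10⁴ Hz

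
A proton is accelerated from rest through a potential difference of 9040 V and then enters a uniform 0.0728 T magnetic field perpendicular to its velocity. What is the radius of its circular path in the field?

Acceleration: |q|V = ½mv² ⇒ v = √(2|q|V/m) = √(2·1.602×10⁻¹⁹·9040/1.673×10⁻²⁷) ≈ 1.316×10⁶ m/s.
In the field: r = mv/(|q|B) = (1.673×10⁻²⁷)(1.316×10⁶)/((1.602×10⁻¹⁹)(0.0728)) ≈ 0.189 m.

r ≈ 0.189 m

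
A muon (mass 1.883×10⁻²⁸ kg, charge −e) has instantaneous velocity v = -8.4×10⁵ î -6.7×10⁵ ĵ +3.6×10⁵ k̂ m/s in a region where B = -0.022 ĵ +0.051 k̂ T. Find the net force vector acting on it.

F ≈ (4.21×10⁻¹⁵, -6.86×10⁻¹⁵, -2.96×10⁻¹⁵) N

v×B = (-2.62×10⁴, 4.28×10⁴, 1.85×10⁴) N/C.
F = q v×B = (−1.602×10⁻¹⁹ C)·(-2.62×10⁴, 4.28×10⁴, 1.85×10⁴) = (4.21×10⁻¹⁵, -6.86×10⁻¹⁵, -2.96×10⁻¹⁵) N.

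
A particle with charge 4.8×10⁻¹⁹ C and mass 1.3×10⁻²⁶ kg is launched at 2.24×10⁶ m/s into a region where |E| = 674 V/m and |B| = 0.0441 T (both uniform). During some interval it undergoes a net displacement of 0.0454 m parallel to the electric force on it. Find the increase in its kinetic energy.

ΔKE ≈ 1.47×10⁻¹⁷ J

The magnetic force is always ⟂ v and does no work; only the electric force changes KE.
ΔKE = F_E · d = |q|E d = (4.8×10⁻¹⁹)(674)(0.0454) ≈ 1.47×10⁻¹⁷ J.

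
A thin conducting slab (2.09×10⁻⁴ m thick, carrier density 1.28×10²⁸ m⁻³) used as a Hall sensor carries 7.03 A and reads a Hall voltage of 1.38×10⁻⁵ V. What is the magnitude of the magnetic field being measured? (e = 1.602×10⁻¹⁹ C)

From V_H = IB/(n e t), B = V_H n e t / I.
B = (1.38×10⁻⁵)(1.28×10²⁸)(1.602×10⁻¹⁹)(2.09×10⁻⁴)/7.03 ≈ 0.841 T.

B ≈ 0.841 T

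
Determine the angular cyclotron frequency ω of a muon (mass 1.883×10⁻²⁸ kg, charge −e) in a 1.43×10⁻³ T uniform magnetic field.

ω ≈ 1.22×10⁶ rad/s

ω = |q|B/m.
ω = (1.602×10⁻¹⁹)(1.43×10⁻³)/1.883×10⁻²⁸ ≈ 1.22×10⁶ rad/s.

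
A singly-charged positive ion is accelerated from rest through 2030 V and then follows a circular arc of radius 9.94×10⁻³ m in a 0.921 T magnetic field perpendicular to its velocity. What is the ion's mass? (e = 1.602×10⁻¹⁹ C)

m ≈ 3.31×10⁻²⁷ kg

Combine |q|V = ½mv² and r = mv/(|q|B): eliminate v to get m = qB²r²/(2V).
m = (1.602×10⁻¹⁹)(0.921)²(9.94×10⁻³)²/(2·2030) ≈ 3.31×10⁻²⁷ kg.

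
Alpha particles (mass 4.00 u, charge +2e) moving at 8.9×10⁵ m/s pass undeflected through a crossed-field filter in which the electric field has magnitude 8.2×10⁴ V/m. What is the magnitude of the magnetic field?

B = 0.092 T

Balance of forces in the selector: qE = qvB ⇒ B = E/v.
B = 8.2×10⁴/8.9×10⁵ = 0.092 T.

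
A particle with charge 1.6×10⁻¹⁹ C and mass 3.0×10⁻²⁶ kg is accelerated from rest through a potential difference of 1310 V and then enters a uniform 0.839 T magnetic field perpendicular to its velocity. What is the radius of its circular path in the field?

Acceleration: |q|V = ½mv² ⇒ v = √(2|q|V/m) = √(2·1.6×10⁻¹⁹·1310/3.0×10⁻²⁶) ≈ 1.182×10⁵ m/s.
In the field: r = mv/(|q|B) = (3.0×10⁻²⁶)(1.182×10⁵)/((1.6×10⁻¹⁹)(0.839)) ≈ 0.0264 m.

r ≈ 0.0264 m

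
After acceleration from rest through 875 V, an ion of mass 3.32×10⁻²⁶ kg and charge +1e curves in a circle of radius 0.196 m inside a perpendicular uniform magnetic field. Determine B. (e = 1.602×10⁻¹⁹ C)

B ≈ 0.0972 T

v = √(2|q|V/m) = √(2·1.602×10⁻¹⁹·875/3.32×10⁻²⁶) ≈ 9.189×10⁴ m/s.
B = mv/(|q|r) = (3.32×10⁻²⁶)(9.189×10⁴)/((1.602×10⁻¹⁹)(0.196)) ≈ 0.0972 T.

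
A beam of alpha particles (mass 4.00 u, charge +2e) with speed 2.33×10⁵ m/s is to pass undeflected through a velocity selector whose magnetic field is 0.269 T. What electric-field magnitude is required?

E = 6.27×10⁴ V/m

For straight-line motion qE = qvB, so E = vB.
E = 2.33×10⁵ × 0.269 = 6.27×10⁴ V/m.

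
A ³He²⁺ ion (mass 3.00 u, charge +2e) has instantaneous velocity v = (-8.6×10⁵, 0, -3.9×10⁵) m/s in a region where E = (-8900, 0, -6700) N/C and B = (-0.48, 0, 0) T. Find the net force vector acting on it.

F ≈ (-2.85×10⁻¹⁵, 6.00×10⁻¹⁴, -2.15×10⁻¹⁵) N

v×B = (0, 1.87×10⁵, 0) N/C.
E + v×B = (-8900, 1.87×10⁵, -6700) N/C.
F = q(E + v×B) = (3.204×10⁻¹⁹ C)·(-8900, 1.87×10⁵, -6700) = (-2.85×10⁻¹⁵, 6.00×10⁻¹⁴, -2.15×10⁻¹⁵) N.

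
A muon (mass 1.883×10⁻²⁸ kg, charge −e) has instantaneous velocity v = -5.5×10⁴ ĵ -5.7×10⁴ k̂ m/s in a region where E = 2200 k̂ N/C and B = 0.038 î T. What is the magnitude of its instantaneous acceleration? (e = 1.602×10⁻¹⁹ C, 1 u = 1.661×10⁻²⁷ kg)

v×B = (0, -2170, 2090) N/C.
E + v×B = (0, -2170, 4290) N/C.
F = q(E + v×B) = (−1.602×10⁻¹⁹ C)·(0, -2170, 4290) = (0, 3.47×10⁻¹⁶, -6.87×10⁻¹⁶) N.
|a| = |F|/m = 7.699×10⁻¹⁶/1.883×10⁻²⁸ ≈ 4.09×10¹² m/s².

|a| ≈ 4.09×10¹² m/s²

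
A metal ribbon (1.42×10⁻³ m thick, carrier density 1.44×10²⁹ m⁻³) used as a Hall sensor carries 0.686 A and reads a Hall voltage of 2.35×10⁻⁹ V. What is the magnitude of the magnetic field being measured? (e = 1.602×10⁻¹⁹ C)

B ≈ 0.112 T

From V_H = IB/(n e t), B = V_H n e t / I.
B = (2.35×10⁻⁹)(1.44×10²⁹)(1.602×10⁻¹⁹)(1.42×10⁻³)/0.686 ≈ 0.112 T.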